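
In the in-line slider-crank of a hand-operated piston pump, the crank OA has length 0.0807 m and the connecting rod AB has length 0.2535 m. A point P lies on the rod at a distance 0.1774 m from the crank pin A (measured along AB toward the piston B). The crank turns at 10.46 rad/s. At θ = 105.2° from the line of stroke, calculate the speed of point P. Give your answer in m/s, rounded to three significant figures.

0.767

ω = 10.46 rad/s.  Crank-pin speed |V_A| = rω = 0.84412 m/s, perpendicular to OA.
Rod angle: sinφ = −(r/L) sinθ ⇒ φ = -17.891°; ω_rod = −rω cosθ/√(L²−r²sin²θ) = +0.91742 rad/s.
V_P = V_A + ω_rod × AP, with AP = 0.1774 m along the rod.
Components: V_Px = −rω sinθ − a·ω_rod·sinφ = -0.76459 m/s;  V_Py = rω cosθ + a·ω_rod·cosφ = -0.06644 m/s.
|V_P| = √(V_Px² + V_Py²) = 0.76747 m/s.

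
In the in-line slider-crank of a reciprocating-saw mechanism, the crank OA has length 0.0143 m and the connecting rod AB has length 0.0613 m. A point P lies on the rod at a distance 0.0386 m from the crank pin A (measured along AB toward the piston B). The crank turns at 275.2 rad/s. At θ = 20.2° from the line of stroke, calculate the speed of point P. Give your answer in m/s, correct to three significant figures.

2.06

ω = 275.2 rad/s.  Crank-pin speed |V_A| = rω = 3.9354 m/s, perpendicular to OA.
Rod angle: sinφ = −(r/L) sinθ ⇒ φ = -4.620°; ω_rod = −rω cosθ/√(L²−r²sin²θ) = -60.446 rad/s.
V_P = V_A + ω_rod × AP, with AP = 0.0386 m along the rod.
Components: V_Px = −rω sinθ − a·ω_rod·sinφ = -1.5468 m/s;  V_Py = rω cosθ + a·ω_rod·cosφ = +1.3677 m/s.
|V_P| = √(V_Px² + V_Py²) = 2.0647 m/s.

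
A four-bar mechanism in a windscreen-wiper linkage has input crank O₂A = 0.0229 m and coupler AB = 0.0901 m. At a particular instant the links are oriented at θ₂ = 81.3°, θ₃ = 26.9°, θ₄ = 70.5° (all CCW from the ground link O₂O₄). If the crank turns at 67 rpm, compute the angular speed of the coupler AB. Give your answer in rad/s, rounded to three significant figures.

ω₂ = 7.016 rad/s (from 67 rpm).
Differentiating the loop-closure r₂e^{iθ₂}+r₃e^{iθ₃}=r₁+r₄e^{iθ₄} gives r₂ω₂e^{iθ₂}+r₃ω₃e^{iθ₃}=r₄ω₄e^{iθ₄}.
Eliminating the other unknown: ω₃ = r₂ω₂ sin(θ₄−θ₂) / [r₃ sin(θ₃−θ₄)].
Numerator sine = -0.18738; denominator sine = -0.68962.
Result = 0.0229·7.016·(-0.18738) / (0.0901·(-0.68962)) = +0.48454 rad/s; magnitude 0.48454 rad/s.

0.485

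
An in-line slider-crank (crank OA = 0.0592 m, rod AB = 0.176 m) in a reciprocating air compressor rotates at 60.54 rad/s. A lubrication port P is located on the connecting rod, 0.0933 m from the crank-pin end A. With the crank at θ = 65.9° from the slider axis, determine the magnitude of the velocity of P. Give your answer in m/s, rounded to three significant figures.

ω = 60.54 rad/s.  Crank-pin speed |V_A| = rω = 3.584 m/s, perpendicular to OA.
Rod angle: sinφ = −(r/L) sinθ ⇒ φ = -17.881°; ω_rod = −rω cosθ/√(L²−r²sin²θ) = -8.7371 rad/s.
V_P = V_A + ω_rod × AP, with AP = 0.0933 m along the rod.
Components: V_Px = −rω sinθ − a·ω_rod·sinφ = -3.5219 m/s;  V_Py = rω cosθ + a·ω_rod·cosφ = +0.68765 m/s.
|V_P| = √(V_Px² + V_Py²) = 3.5884 m/s.

3.59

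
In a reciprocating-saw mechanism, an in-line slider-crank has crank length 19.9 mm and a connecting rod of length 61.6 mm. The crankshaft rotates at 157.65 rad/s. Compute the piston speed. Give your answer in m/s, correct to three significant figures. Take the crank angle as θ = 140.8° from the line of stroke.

1.48

ω = 157.7 rad/s
For an in-line slider-crank, x = r cosθ + √(L² − r² sin²θ), so v = −rω sinθ·[1 + r cosθ/√(L² − r² sin²θ)].
With r = 0.0199 m, L = 0.0616 m, θ = 140.8°: √(L² − r² sin²θ) = 0.060302 m.
v = −0.0199·157.7·0.63203·[1 + 0.0199·-0.77494/0.060302] = -1.4757 m/s.
|v| = 1.4757 m/s.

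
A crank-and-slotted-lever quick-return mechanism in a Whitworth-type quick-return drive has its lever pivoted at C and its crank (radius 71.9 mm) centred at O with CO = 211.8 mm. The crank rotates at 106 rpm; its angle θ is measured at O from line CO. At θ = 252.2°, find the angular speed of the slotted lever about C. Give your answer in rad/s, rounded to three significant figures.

ω = 11.1 rad/s (from 106 rpm).
Crank pin A relative to C: A = (d + r cosθ, r sinθ); lever angle φ = atan2(r sinθ, d + r cosθ).
Differentiating tanφ: φ̇ = rω(d cosθ + r)/(d² + r² + 2dr cosθ).
d² + r² + 2dr cosθ = |CA|² = 0.0407183 m²;  d cosθ + r = +0.0071537 m.
|ω_lever| = |0.0719·11.1·+0.0071537| / 0.0407183 = 0.14022 rad/s.

0.140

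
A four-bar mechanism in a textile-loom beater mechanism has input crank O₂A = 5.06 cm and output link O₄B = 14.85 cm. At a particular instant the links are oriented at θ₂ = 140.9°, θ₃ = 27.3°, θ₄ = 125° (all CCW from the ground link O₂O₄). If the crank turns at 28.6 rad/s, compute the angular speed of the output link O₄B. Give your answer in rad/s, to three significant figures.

9.01

ω₂ = 28.6 rad/s
Differentiating the loop-closure r₂e^{iθ₂}+r₃e^{iθ₃}=r₁+r₄e^{iθ₄} gives r₂ω₂e^{iθ₂}+r₃ω₃e^{iθ₃}=r₄ω₄e^{iθ₄}.
Eliminating the other unknown: ω₄ = r₂ω₂ sin(θ₂−θ₃) / [r₄ sin(θ₄−θ₃)].
Numerator sine = +0.91636; denominator sine = +0.99098.
Result = 0.0506·28.6·(+0.91636) / (0.1485·(+0.99098)) = +9.0114 rad/s; magnitude 9.0114 rad/s.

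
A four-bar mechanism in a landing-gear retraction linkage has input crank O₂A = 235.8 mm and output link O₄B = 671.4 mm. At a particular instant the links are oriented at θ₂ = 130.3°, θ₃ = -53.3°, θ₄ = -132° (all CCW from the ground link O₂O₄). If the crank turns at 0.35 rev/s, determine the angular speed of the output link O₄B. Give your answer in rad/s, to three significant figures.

ω₂ = 2.199 rad/s (from 0.35 rev/s).
Differentiating the loop-closure r₂e^{iθ₂}+r₃e^{iθ₃}=r₁+r₄e^{iθ₄} gives r₂ω₂e^{iθ₂}+r₃ω₃e^{iθ₃}=r₄ω₄e^{iθ₄}.
Eliminating the other unknown: ω₄ = r₂ω₂ sin(θ₂−θ₃) / [r₄ sin(θ₄−θ₃)].
Numerator sine = -0.06279; denominator sine = -0.98061.
Result = 0.2358·2.199·(-0.06279) / (0.6714·(-0.98061)) = +0.049455 rad/s; magnitude 0.049455 rad/s.

0.0495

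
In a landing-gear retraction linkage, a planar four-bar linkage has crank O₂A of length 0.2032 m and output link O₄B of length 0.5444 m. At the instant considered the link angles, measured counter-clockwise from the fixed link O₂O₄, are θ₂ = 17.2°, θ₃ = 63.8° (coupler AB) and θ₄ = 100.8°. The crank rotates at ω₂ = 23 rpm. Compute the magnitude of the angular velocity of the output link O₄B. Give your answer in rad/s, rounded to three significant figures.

ω₂ = 2.409 rad/s (from 23 rpm).
Differentiating the loop-closure r₂e^{iθ₂}+r₃e^{iθ₃}=r₁+r₄e^{iθ₄} gives r₂ω₂e^{iθ₂}+r₃ω₃e^{iθ₃}=r₄ω₄e^{iθ₄}.
Eliminating the other unknown: ω₄ = r₂ω₂ sin(θ₂−θ₃) / [r₄ sin(θ₄−θ₃)].
Numerator sine = -0.72657; denominator sine = +0.60182.
Result = 0.2032·2.409·(-0.72657) / (0.5444·(+0.60182)) = -1.0854 rad/s; magnitude 1.0854 rad/s.

1.09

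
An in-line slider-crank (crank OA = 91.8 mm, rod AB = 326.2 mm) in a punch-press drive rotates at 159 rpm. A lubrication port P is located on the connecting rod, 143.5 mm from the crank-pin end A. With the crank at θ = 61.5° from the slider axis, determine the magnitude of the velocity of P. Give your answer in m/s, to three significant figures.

1.48

ω = 16.65 rad/s.  Crank-pin speed |V_A| = rω = 1.5285 m/s, perpendicular to OA.
Rod angle: sinφ = −(r/L) sinθ ⇒ φ = -14.319°; ω_rod = −rω cosθ/√(L²−r²sin²θ) = -2.3076 rad/s.
V_P = V_A + ω_rod × AP, with AP = 0.1435 m along the rod.
Components: V_Px = −rω sinθ − a·ω_rod·sinφ = -1.4252 m/s;  V_Py = rω cosθ + a·ω_rod·cosφ = +0.40849 m/s.
|V_P| = √(V_Px² + V_Py²) = 1.4826 m/s.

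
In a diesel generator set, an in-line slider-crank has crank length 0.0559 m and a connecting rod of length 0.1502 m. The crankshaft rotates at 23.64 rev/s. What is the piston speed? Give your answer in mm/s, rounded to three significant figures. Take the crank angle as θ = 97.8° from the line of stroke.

ω = 2π·23.6 = 148.5 rad/s
For an in-line slider-crank, x = r cosθ + √(L² − r² sin²θ), so v = −rω sinθ·[1 + r cosθ/√(L² − r² sin²θ)].
With r = 0.0559 m, L = 0.1502 m, θ = 97.8°: √(L² − r² sin²θ) = 0.13962 m.
v = −0.0559·148.5·0.99075·[1 + 0.0559·-0.13572/0.13962] = -7.7793 m/s.
|v| = 7.7793 m/s = 7779.3 mm/s.

7780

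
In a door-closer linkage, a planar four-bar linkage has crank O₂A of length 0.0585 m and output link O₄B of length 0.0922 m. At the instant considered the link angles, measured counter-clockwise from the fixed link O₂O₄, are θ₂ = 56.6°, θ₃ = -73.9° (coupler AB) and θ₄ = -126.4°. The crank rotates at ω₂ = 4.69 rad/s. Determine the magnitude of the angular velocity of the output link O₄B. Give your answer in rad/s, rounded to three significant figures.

ω₂ = 4.69 rad/s
Differentiating the loop-closure r₂e^{iθ₂}+r₃e^{iθ₃}=r₁+r₄e^{iθ₄} gives r₂ω₂e^{iθ₂}+r₃ω₃e^{iθ₃}=r₄ω₄e^{iθ₄}.
Eliminating the other unknown: ω₄ = r₂ω₂ sin(θ₂−θ₃) / [r₄ sin(θ₄−θ₃)].
Numerator sine = +0.76041; denominator sine = -0.79335.
Result = 0.0585·4.69·(+0.76041) / (0.0922·(-0.79335)) = -2.8522 rad/s; magnitude 2.8522 rad/s.

2.85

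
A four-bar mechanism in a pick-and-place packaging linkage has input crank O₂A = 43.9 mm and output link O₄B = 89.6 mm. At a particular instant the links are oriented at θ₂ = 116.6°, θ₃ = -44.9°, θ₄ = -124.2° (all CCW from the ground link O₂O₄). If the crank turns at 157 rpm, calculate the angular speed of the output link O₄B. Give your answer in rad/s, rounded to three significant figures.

ω₂ = 16.44 rad/s (from 157 rpm).
Differentiating the loop-closure r₂e^{iθ₂}+r₃e^{iθ₃}=r₁+r₄e^{iθ₄} gives r₂ω₂e^{iθ₂}+r₃ω₃e^{iθ₃}=r₄ω₄e^{iθ₄}.
Eliminating the other unknown: ω₄ = r₂ω₂ sin(θ₂−θ₃) / [r₄ sin(θ₄−θ₃)].
Numerator sine = +0.31730; denominator sine = -0.98261.
Result = 0.0439·16.44·(+0.31730) / (0.0896·(-0.98261)) = -2.6012 rad/s; magnitude 2.6012 rad/s.

2.60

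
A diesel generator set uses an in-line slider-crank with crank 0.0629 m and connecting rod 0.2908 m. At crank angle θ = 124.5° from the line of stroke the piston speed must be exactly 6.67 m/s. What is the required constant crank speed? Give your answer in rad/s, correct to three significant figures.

147

For an in-line slider-crank, |v_piston| = rω|sinθ|·[1 + r cosθ/√(L² − r² sin²θ)].
With r = 0.0629 m, L = 0.2908 m, θ = 124.5°: the bracketed kinematic factor |dx/dθ| = 0.045383 m.
ω = v/|dx/dθ| = 6.67/0.045383 = 146.97 rad/s.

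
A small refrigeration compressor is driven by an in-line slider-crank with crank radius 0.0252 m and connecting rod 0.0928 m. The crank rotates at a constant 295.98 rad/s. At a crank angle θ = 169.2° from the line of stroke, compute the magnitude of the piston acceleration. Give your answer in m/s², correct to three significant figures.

ω = 296 rad/s
x(θ) = r cosθ + √(L² − r² sin²θ); with ω constant, a = ω²·d²x/dθ².
d²x/dθ² = −r cosθ − r²(cos2θ)/√u − r⁴ sin²2θ/(4u^{3/2}),  u = L² − r² sin²θ = 0.00858954 m².
Substituting r = 0.0252 m, L = 0.0928 m, θ = 169.2°: d²x/dθ² = +0.018366 m.
a = ω²·d²x/dθ² = (296)²·(+0.018366) = +1608.9 m/s²;  |a| = 1608.9 m/s².

1610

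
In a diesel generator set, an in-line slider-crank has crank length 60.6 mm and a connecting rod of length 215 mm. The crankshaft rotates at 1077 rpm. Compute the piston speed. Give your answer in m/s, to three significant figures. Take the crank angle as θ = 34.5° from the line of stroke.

ω = 2π·1077/60 = 112.8 rad/s
For an in-line slider-crank, x = r cosθ + √(L² − r² sin²θ), so v = −rω sinθ·[1 + r cosθ/√(L² − r² sin²θ)].
With r = 0.0606 m, L = 0.215 m, θ = 34.5°: √(L² − r² sin²θ) = 0.21224 m.
v = −0.0606·112.8·0.56641·[1 + 0.0606·0.82413/0.21224] = -4.7821 m/s.
|v| = 4.7821 m/s.

4.78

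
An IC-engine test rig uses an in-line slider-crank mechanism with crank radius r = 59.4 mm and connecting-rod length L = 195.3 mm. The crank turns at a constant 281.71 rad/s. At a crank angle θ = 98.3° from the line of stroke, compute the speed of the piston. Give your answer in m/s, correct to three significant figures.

15.8

ω = 281.7 rad/s
For an in-line slider-crank, x = r cosθ + √(L² − r² sin²θ), so v = −rω sinθ·[1 + r cosθ/√(L² − r² sin²θ)].
With r = 0.0594 m, L = 0.1953 m, θ = 98.3°: √(L² − r² sin²θ) = 0.18625 m.
v = −0.0594·281.7·0.98953·[1 + 0.0594·-0.14436/0.18625] = -15.796 m/s.
|v| = 15.796 m/s.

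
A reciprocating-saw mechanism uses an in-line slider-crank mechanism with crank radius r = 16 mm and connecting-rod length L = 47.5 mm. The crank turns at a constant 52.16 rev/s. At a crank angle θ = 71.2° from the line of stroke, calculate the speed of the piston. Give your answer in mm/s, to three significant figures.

5530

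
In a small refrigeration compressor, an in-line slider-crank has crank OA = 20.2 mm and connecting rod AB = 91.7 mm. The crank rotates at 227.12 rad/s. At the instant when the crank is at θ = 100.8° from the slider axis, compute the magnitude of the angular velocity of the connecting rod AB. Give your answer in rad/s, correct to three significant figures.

ω = 227.1 rad/s
The rod makes angle φ with the slider axis where L sinφ = r sinθ; differentiating, L cosφ·φ̇ = r ω cosθ.
L cosφ = √(L² − r² sin²θ) = 0.089528 m.
|ω_rod| = r ω |cosθ| / √(L² − r² sin²θ) = 0.0202·227.1·0.18738/0.089528 = 9.6023 rad/s.

9.60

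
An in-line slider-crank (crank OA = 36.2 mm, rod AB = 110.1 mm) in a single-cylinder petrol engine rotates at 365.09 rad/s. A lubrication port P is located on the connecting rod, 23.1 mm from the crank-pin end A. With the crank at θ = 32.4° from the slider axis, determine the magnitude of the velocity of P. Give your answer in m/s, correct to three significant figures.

11.6

ω = 365.1 rad/s.  Crank-pin speed |V_A| = rω = 13.216 m/s, perpendicular to OA.
Rod angle: sinφ = −(r/L) sinθ ⇒ φ = -10.147°; ω_rod = −rω cosθ/√(L²−r²sin²θ) = -102.96 rad/s.
V_P = V_A + ω_rod × AP, with AP = 0.0231 m along the rod.
Components: V_Px = −rω sinθ − a·ω_rod·sinφ = -7.5006 m/s;  V_Py = rω cosθ + a·ω_rod·cosφ = +8.8176 m/s.
|V_P| = √(V_Px² + V_Py²) = 11.576 m/s.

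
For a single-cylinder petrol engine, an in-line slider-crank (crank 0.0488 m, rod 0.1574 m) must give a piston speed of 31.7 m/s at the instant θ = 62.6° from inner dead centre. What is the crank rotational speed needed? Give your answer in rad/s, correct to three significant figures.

637

For an in-line slider-crank, |v_piston| = rω|sinθ|·[1 + r cosθ/√(L² − r² sin²θ)].
With r = 0.0488 m, L = 0.1574 m, θ = 62.6°: the bracketed kinematic factor |dx/dθ| = 0.049755 m.
ω = v/|dx/dθ| = 31.7/0.049755 = 637.12 rad/s.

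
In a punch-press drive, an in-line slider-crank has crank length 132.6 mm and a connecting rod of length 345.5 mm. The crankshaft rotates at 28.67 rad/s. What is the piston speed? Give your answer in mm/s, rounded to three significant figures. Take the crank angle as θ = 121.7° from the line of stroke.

2540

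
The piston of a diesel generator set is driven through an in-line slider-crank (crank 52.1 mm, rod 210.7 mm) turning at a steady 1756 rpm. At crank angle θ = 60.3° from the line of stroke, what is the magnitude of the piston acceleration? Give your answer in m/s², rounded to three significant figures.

651

ω = 2π·1756/60 = 183.9 rad/s
x(θ) = r cosθ + √(L² − r² sin²θ); with ω constant, a = ω²·d²x/dθ².
d²x/dθ² = −r cosθ − r²(cos2θ)/√u − r⁴ sin²2θ/(4u^{3/2}),  u = L² − r² sin²θ = 0.0423464 m².
Substituting r = 0.0521 m, L = 0.2107 m, θ = 60.3°: d²x/dθ² = -0.019255 m.
a = ω²·d²x/dθ² = (183.9)²·(-0.019255) = -651.12 m/s²;  |a| = 651.12 m/s².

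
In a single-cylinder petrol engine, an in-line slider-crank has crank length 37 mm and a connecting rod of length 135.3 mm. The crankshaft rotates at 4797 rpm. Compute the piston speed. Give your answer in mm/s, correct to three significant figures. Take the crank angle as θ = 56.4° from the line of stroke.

ω = 2π·4797/60 = 502.3 rad/s
For an in-line slider-crank, x = r cosθ + √(L² − r² sin²θ), so v = −rω sinθ·[1 + r cosθ/√(L² − r² sin²θ)].
With r = 0.037 m, L = 0.1353 m, θ = 56.4°: √(L² − r² sin²θ) = 0.13174 m.
v = −0.037·502.3·0.83292·[1 + 0.037·0.55339/0.13174] = -17.887 m/s.
|v| = 17.887 m/s = 17887 mm/s.

17900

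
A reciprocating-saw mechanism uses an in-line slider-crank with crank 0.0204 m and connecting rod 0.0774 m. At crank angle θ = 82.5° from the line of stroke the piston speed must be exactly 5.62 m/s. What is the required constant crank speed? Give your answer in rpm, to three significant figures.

2560

For an in-line slider-crank, |v_piston| = rω|sinθ|·[1 + r cosθ/√(L² − r² sin²θ)].
With r = 0.0204 m, L = 0.0774 m, θ = 82.5°: the bracketed kinematic factor |dx/dθ| = 0.020946 m.
ω = v/|dx/dθ| = 5.62/0.020946 = 268.3 rad/s.
N = 60ω/(2π) = 2562.1 rpm.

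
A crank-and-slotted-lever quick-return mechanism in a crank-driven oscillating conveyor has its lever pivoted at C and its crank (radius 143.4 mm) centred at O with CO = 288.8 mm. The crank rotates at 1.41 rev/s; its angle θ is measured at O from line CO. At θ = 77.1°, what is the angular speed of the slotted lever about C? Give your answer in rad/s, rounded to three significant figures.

2.16

ω = 8.859 rad/s (from 1.41 rev/s).
Crank pin A relative to C: A = (d + r cosθ, r sinθ); lever angle φ = atan2(r sinθ, d + r cosθ).
Differentiating tanφ: φ̇ = rω(d cosθ + r)/(d² + r² + 2dr cosθ).
d² + r² + 2dr cosθ = |CA|² = 0.12246 m²;  d cosθ + r = +0.20787 m.
|ω_lever| = |0.1434·8.859·+0.20787| / 0.12246 = 2.1565 rad/s.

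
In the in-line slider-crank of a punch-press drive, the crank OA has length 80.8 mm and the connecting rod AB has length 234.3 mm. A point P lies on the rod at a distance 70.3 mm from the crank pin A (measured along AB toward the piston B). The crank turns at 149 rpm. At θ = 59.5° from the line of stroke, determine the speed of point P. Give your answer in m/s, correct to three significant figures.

1.23

ω = 15.6 rad/s.  Crank-pin speed |V_A| = rω = 1.2607 m/s, perpendicular to OA.
Rod angle: sinφ = −(r/L) sinθ ⇒ φ = -17.286°; ω_rod = −rω cosθ/√(L²−r²sin²θ) = -2.8602 rad/s.
V_P = V_A + ω_rod × AP, with AP = 0.0703 m along the rod.
Components: V_Px = −rω sinθ − a·ω_rod·sinφ = -1.146 m/s;  V_Py = rω cosθ + a·ω_rod·cosφ = +0.44789 m/s.
|V_P| = √(V_Px² + V_Py²) = 1.2304 m/s.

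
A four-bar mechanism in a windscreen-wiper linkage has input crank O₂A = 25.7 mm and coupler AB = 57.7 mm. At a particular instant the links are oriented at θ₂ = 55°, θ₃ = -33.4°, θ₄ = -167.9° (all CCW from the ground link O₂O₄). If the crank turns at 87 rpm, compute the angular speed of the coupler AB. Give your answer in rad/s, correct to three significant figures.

ω₂ = 9.111 rad/s (from 87 rpm).
Differentiating the loop-closure r₂e^{iθ₂}+r₃e^{iθ₃}=r₁+r₄e^{iθ₄} gives r₂ω₂e^{iθ₂}+r₃ω₃e^{iθ₃}=r₄ω₄e^{iθ₄}.
Eliminating the other unknown: ω₃ = r₂ω₂ sin(θ₄−θ₂) / [r₃ sin(θ₃−θ₄)].
Numerator sine = +0.68072; denominator sine = +0.71325.
Result = 0.0257·9.111·(+0.68072) / (0.0577·(+0.71325)) = +3.8729 rad/s; magnitude 3.8729 rad/s.

3.87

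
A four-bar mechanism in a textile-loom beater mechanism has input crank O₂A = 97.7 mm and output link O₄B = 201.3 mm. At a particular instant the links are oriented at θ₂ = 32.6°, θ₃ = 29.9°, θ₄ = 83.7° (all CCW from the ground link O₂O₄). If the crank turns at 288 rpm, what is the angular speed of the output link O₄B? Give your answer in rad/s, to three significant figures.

ω₂ = 30.16 rad/s (from 288 rpm).
Differentiating the loop-closure r₂e^{iθ₂}+r₃e^{iθ₃}=r₁+r₄e^{iθ₄} gives r₂ω₂e^{iθ₂}+r₃ω₃e^{iθ₃}=r₄ω₄e^{iθ₄}.
Eliminating the other unknown: ω₄ = r₂ω₂ sin(θ₂−θ₃) / [r₄ sin(θ₄−θ₃)].
Numerator sine = +0.04711; denominator sine = +0.80696.
Result = 0.0977·30.16·(+0.04711) / (0.2013·(+0.80696)) = +0.85448 rad/s; magnitude 0.85448 rad/s.

0.854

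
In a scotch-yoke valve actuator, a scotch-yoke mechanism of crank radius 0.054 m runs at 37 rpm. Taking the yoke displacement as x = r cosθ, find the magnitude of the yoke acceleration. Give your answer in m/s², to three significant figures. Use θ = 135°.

ω = 3.875 rad/s (from 37 rpm).
x = r cosθ ⇒ ẍ = −rω² cosθ (ω constant).
|a| = rω²|cosθ| = 0.054·(3.875)²·|cos 135°| = 0.57324 m/s².

0.573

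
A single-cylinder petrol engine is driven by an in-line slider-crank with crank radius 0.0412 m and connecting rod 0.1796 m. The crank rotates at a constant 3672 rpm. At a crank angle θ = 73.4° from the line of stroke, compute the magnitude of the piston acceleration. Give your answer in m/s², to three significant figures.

548

ω = 2π·3672/60 = 384.5 rad/s
x(θ) = r cosθ + √(L² − r² sin²θ); with ω constant, a = ω²·d²x/dθ².
d²x/dθ² = −r cosθ − r²(cos2θ)/√u − r⁴ sin²2θ/(4u^{3/2}),  u = L² − r² sin²θ = 0.0306973 m².
Substituting r = 0.0412 m, L = 0.1796 m, θ = 73.4°: d²x/dθ² = -0.0037037 m.
a = ω²·d²x/dθ² = (384.5)²·(-0.0037037) = -547.65 m/s²;  |a| = 547.65 m/s².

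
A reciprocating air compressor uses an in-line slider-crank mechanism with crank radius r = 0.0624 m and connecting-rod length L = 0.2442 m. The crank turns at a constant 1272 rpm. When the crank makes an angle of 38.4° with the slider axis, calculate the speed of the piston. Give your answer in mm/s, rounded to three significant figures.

6210

ω = 2π·1272/60 = 133.2 rad/s
For an in-line slider-crank, x = r cosθ + √(L² − r² sin²θ), so v = −rω sinθ·[1 + r cosθ/√(L² − r² sin²θ)].
With r = 0.0624 m, L = 0.2442 m, θ = 38.4°: √(L² − r² sin²θ) = 0.2411 m.
v = −0.0624·133.2·0.62115·[1 + 0.0624·0.78369/0.2411] = -6.2101 m/s.
|v| = 6.2101 m/s = 6210.1 mm/s.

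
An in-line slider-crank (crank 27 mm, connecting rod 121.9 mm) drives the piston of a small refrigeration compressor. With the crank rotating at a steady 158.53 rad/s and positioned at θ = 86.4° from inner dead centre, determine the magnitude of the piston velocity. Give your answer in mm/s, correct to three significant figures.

4330

ω = 158.5 rad/s
For an in-line slider-crank, x = r cosθ + √(L² − r² sin²θ), so v = −rω sinθ·[1 + r cosθ/√(L² − r² sin²θ)].
With r = 0.027 m, L = 0.1219 m, θ = 86.4°: √(L² − r² sin²θ) = 0.11888 m.
v = −0.027·158.5·0.99803·[1 + 0.027·0.06279/0.11888] = -4.3328 m/s.
|v| = 4.3328 m/s = 4332.8 mm/s.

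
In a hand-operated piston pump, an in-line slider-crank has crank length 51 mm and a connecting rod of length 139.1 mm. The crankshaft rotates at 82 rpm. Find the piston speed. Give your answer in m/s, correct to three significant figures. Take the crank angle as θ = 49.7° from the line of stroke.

ω = 2π·82/60 = 8.587 rad/s
For an in-line slider-crank, x = r cosθ + √(L² − r² sin²θ), so v = −rω sinθ·[1 + r cosθ/√(L² − r² sin²θ)].
With r = 0.051 m, L = 0.1391 m, θ = 49.7°: √(L² − r² sin²θ) = 0.13355 m.
v = −0.051·8.587·0.76267·[1 + 0.051·0.64679/0.13355] = -0.4165 m/s.
|v| = 0.4165 m/s.

0.416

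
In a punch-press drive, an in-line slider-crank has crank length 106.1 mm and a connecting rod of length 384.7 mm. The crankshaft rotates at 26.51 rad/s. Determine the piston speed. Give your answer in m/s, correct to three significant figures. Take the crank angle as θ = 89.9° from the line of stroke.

ω = 26.51 rad/s
For an in-line slider-crank, x = r cosθ + √(L² − r² sin²θ), so v = −rω sinθ·[1 + r cosθ/√(L² − r² sin²θ)].
With r = 0.1061 m, L = 0.3847 m, θ = 89.9°: √(L² − r² sin²θ) = 0.36978 m.
v = −0.1061·26.51·1.00000·[1 + 0.1061·0.00175/0.36978] = -2.8141 m/s.
|v| = 2.8141 m/s.

2.81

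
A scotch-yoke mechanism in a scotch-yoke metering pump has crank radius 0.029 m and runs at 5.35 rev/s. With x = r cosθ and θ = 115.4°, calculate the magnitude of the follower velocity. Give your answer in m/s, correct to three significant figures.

ω = 33.62 rad/s (from 5.35 rev/s).
x = r cosθ ⇒ ẋ = −rω sinθ.
|v| = rω|sinθ| = 0.029·33.62·|sin 115.4°| = 0.8806 m/s.

0.881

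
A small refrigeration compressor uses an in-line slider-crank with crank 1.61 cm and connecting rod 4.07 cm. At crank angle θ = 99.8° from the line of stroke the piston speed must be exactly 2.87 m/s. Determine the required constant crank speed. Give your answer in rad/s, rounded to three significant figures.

For an in-line slider-crank, |v_piston| = rω|sinθ|·[1 + r cosθ/√(L² − r² sin²θ)].
With r = 0.0161 m, L = 0.0407 m, θ = 99.8°: the bracketed kinematic factor |dx/dθ| = 0.014705 m.
ω = v/|dx/dθ| = 2.87/0.014705 = 195.17 rad/s.

195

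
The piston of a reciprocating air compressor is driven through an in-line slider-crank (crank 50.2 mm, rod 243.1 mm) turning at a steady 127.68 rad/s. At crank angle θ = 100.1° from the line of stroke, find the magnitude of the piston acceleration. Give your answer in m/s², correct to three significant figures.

305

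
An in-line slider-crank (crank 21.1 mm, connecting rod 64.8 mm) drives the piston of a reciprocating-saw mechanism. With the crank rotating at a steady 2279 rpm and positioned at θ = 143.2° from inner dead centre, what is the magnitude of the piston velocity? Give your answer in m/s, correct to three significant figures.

2.21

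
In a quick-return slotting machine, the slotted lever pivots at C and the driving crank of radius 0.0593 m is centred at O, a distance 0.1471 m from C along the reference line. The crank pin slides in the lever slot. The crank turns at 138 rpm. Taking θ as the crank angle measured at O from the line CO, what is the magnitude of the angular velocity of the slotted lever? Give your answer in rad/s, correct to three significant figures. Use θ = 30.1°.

3.97

ω = 14.45 rad/s (from 138 rpm).
Crank pin A relative to C: A = (d + r cosθ, r sinθ); lever angle φ = atan2(r sinθ, d + r cosθ).
Differentiating tanφ: φ̇ = rω(d cosθ + r)/(d² + r² + 2dr cosθ).
d² + r² + 2dr cosθ = |CA|² = 0.0402484 m²;  d cosθ + r = +0.18656 m.
|ω_lever| = |0.0593·14.45·+0.18656| / 0.0402484 = 3.9723 rad/s.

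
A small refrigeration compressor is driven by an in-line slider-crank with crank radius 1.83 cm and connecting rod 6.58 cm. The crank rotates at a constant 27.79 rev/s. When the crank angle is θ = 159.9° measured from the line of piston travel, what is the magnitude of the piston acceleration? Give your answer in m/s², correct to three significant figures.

404

ω = 2π·27.8 = 174.6 rad/s
x(θ) = r cosθ + √(L² − r² sin²θ); with ω constant, a = ω²·d²x/dθ².
d²x/dθ² = −r cosθ − r²(cos2θ)/√u − r⁴ sin²2θ/(4u^{3/2}),  u = L² − r² sin²θ = 0.00429009 m².
Substituting r = 0.0183 m, L = 0.0658 m, θ = 159.9°: d²x/dθ² = +0.013239 m.
a = ω²·d²x/dθ² = (174.6)²·(+0.013239) = +403.63 m/s²;  |a| = 403.63 m/s².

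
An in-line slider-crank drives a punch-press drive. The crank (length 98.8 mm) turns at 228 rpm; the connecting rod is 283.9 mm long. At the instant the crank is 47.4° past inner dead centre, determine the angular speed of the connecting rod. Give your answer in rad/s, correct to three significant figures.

ω = 23.88 rad/s (converted from 228 rpm).
The rod makes angle φ with the slider axis where L sinφ = r sinθ; differentiating, L cosφ·φ̇ = r ω cosθ.
L cosφ = √(L² − r² sin²θ) = 0.27443 m.
|ω_rod| = r ω |cosθ| / √(L² − r² sin²θ) = 0.0988·23.88·0.67688/0.27443 = 5.8184 rad/s.

5.82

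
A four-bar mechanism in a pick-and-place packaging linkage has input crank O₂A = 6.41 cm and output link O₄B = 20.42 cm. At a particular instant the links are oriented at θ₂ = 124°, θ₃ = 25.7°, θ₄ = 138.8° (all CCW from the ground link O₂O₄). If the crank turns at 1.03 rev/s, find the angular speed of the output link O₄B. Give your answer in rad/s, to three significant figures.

ω₂ = 6.472 rad/s (from 1.03 rev/s).
Differentiating the loop-closure r₂e^{iθ₂}+r₃e^{iθ₃}=r₁+r₄e^{iθ₄} gives r₂ω₂e^{iθ₂}+r₃ω₃e^{iθ₃}=r₄ω₄e^{iθ₄}.
Eliminating the other unknown: ω₄ = r₂ω₂ sin(θ₂−θ₃) / [r₄ sin(θ₄−θ₃)].
Numerator sine = +0.98953; denominator sine = +0.91982.
Result = 0.0641·6.472·(+0.98953) / (0.2042·(+0.91982)) = +2.1855 rad/s; magnitude 2.1855 rad/s.

2.19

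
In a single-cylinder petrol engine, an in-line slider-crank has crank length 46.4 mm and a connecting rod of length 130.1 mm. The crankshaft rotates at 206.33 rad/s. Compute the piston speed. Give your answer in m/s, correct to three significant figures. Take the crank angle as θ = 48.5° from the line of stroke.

ω = 206.3 rad/s
For an in-line slider-crank, x = r cosθ + √(L² − r² sin²θ), so v = −rω sinθ·[1 + r cosθ/√(L² − r² sin²θ)].
With r = 0.0464 m, L = 0.1301 m, θ = 48.5°: √(L² − r² sin²θ) = 0.12537 m.
v = −0.0464·206.3·0.74896·[1 + 0.0464·0.66262/0.12537] = -8.9287 m/s.
|v| = 8.9287 m/s.

8.93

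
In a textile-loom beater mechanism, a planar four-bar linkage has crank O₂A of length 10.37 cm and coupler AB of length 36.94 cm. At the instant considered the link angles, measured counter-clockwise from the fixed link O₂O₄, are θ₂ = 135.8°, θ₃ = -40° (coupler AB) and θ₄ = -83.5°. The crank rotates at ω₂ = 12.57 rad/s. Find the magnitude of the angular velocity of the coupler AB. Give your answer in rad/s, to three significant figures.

3.25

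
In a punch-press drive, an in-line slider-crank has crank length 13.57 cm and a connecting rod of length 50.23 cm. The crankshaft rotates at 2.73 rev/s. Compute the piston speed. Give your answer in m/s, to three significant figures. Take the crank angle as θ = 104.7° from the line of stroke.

ω = 2π·2.73 = 17.15 rad/s
For an in-line slider-crank, x = r cosθ + √(L² − r² sin²θ), so v = −rω sinθ·[1 + r cosθ/√(L² − r² sin²θ)].
With r = 0.1357 m, L = 0.5023 m, θ = 104.7°: √(L² − r² sin²θ) = 0.48485 m.
v = −0.1357·17.15·0.96727·[1 + 0.1357·-0.25376/0.48485] = -2.0916 m/s.
|v| = 2.0916 m/s.

2.09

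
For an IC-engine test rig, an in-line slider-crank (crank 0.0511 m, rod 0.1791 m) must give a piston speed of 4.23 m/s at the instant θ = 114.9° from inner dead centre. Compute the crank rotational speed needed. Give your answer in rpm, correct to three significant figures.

995

For an in-line slider-crank, |v_piston| = rω|sinθ|·[1 + r cosθ/√(L² − r² sin²θ)].
With r = 0.0511 m, L = 0.1791 m, θ = 114.9°: the bracketed kinematic factor |dx/dθ| = 0.040586 m.
ω = v/|dx/dθ| = 4.23/0.040586 = 104.22 rad/s.
N = 60ω/(2π) = 995.27 rpm.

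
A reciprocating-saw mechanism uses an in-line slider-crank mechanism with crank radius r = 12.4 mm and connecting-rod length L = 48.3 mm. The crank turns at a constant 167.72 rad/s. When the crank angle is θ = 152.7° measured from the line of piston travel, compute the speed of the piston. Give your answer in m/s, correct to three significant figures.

0.735

ω = 167.7 rad/s
For an in-line slider-crank, x = r cosθ + √(L² − r² sin²θ), so v = −rω sinθ·[1 + r cosθ/√(L² − r² sin²θ)].
With r = 0.0124 m, L = 0.0483 m, θ = 152.7°: √(L² − r² sin²θ) = 0.047964 m.
v = −0.0124·167.7·0.45865·[1 + 0.0124·-0.88862/0.047964] = -0.73473 m/s.
|v| = 0.73473 m/s.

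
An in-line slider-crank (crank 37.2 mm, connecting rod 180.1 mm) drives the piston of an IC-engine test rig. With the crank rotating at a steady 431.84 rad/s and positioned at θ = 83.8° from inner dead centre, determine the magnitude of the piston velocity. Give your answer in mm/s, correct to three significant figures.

16300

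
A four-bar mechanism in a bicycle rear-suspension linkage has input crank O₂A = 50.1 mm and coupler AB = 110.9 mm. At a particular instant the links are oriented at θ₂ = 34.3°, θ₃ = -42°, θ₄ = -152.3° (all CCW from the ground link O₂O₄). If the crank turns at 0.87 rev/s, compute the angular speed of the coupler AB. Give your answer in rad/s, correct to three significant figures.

0.303

ω₂ = 5.466 rad/s (from 0.87 rev/s).
Differentiating the loop-closure r₂e^{iθ₂}+r₃e^{iθ₃}=r₁+r₄e^{iθ₄} gives r₂ω₂e^{iθ₂}+r₃ω₃e^{iθ₃}=r₄ω₄e^{iθ₄}.
Eliminating the other unknown: ω₃ = r₂ω₂ sin(θ₄−θ₂) / [r₃ sin(θ₃−θ₄)].
Numerator sine = +0.11494; denominator sine = +0.93789.
Result = 0.0501·5.466·(+0.11494) / (0.1109·(+0.93789)) = +0.30263 rad/s; magnitude 0.30263 rad/s.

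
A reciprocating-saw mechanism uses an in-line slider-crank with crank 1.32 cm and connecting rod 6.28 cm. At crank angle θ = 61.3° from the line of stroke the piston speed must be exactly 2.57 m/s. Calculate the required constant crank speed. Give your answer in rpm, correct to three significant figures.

For an in-line slider-crank, |v_piston| = rω|sinθ|·[1 + r cosθ/√(L² − r² sin²θ)].
With r = 0.0132 m, L = 0.0628 m, θ = 61.3°: the bracketed kinematic factor |dx/dθ| = 0.012767 m.
ω = v/|dx/dθ| = 2.57/0.012767 = 201.29 rad/s.
N = 60ω/(2π) = 1922.2 rpm.

1920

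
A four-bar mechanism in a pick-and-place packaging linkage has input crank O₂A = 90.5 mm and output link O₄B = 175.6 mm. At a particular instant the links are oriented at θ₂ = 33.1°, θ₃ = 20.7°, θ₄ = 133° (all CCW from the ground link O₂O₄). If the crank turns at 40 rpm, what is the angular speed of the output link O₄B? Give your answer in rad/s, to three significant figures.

0.501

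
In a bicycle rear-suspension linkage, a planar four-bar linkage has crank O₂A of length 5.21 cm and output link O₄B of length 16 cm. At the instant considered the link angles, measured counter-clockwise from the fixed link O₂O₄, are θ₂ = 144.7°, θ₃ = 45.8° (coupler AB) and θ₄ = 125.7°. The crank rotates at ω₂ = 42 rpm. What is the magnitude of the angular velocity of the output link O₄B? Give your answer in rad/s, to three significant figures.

1.44

ω₂ = 4.398 rad/s (from 42 rpm).
Differentiating the loop-closure r₂e^{iθ₂}+r₃e^{iθ₃}=r₁+r₄e^{iθ₄} gives r₂ω₂e^{iθ₂}+r₃ω₃e^{iθ₃}=r₄ω₄e^{iθ₄}.
Eliminating the other unknown: ω₄ = r₂ω₂ sin(θ₂−θ₃) / [r₄ sin(θ₄−θ₃)].
Numerator sine = +0.98796; denominator sine = +0.98450.
Result = 0.0521·4.398·(+0.98796) / (0.16·(+0.98450)) = +1.4372 rad/s; magnitude 1.4372 rad/s.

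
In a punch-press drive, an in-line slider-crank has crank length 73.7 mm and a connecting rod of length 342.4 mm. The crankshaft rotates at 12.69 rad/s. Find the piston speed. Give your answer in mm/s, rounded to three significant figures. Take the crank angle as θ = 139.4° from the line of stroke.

508

ω = 12.69 rad/s
For an in-line slider-crank, x = r cosθ + √(L² − r² sin²θ), so v = −rω sinθ·[1 + r cosθ/√(L² − r² sin²θ)].
With r = 0.0737 m, L = 0.3424 m, θ = 139.4°: √(L² − r² sin²θ) = 0.33902 m.
v = −0.0737·12.69·0.65077·[1 + 0.0737·-0.75927/0.33902] = -0.50818 m/s.
|v| = 0.50818 m/s = 508.18 mm/s.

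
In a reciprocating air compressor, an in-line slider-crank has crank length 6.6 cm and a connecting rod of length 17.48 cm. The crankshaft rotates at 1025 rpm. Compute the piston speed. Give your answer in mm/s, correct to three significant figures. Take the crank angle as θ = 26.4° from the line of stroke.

ω = 2π·1025/60 = 107.3 rad/s
For an in-line slider-crank, x = r cosθ + √(L² − r² sin²θ), so v = −rω sinθ·[1 + r cosθ/√(L² − r² sin²θ)].
With r = 0.066 m, L = 0.1748 m, θ = 26.4°: √(L² − r² sin²θ) = 0.17232 m.
v = −0.066·107.3·0.44464·[1 + 0.066·0.89571/0.17232] = -4.2306 m/s.
|v| = 4.2306 m/s = 4230.6 mm/s.

4230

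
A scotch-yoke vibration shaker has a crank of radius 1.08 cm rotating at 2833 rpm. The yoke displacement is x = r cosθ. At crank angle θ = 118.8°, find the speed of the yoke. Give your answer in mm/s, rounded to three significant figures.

2810

ω = 296.7 rad/s (from 2833 rpm).
x = r cosθ ⇒ ẋ = −rω sinθ.
|v| = rω|sinθ| = 0.0108·296.7·|sin 118.8°| = 2.8077 m/s = 2807.7 mm/s.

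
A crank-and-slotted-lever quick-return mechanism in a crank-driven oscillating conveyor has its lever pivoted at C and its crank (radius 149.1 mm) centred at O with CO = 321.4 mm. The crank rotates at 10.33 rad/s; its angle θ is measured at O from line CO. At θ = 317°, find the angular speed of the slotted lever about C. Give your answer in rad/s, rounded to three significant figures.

ω = 10.33 rad/s
Crank pin A relative to C: A = (d + r cosθ, r sinθ); lever angle φ = atan2(r sinθ, d + r cosθ).
Differentiating tanφ: φ̇ = rω(d cosθ + r)/(d² + r² + 2dr cosθ).
d² + r² + 2dr cosθ = |CA|² = 0.195623 m²;  d cosθ + r = +0.38416 m.
|ω_lever| = |0.1491·10.33·+0.38416| / 0.195623 = 3.0246 rad/s.

3.02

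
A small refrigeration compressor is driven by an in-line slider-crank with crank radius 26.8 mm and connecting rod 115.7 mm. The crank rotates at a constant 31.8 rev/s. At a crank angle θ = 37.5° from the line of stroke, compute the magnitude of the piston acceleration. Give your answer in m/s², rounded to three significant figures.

917

ω = 2π·31.8 = 199.8 rad/s
x(θ) = r cosθ + √(L² − r² sin²θ); with ω constant, a = ω²·d²x/dθ².
d²x/dθ² = −r cosθ − r²(cos2θ)/√u − r⁴ sin²2θ/(4u^{3/2}),  u = L² − r² sin²θ = 0.0131203 m².
Substituting r = 0.0268 m, L = 0.1157 m, θ = 37.5°: d²x/dθ² = -0.022965 m.
a = ω²·d²x/dθ² = (199.8)²·(-0.022965) = -916.81 m/s²;  |a| = 916.81 m/s².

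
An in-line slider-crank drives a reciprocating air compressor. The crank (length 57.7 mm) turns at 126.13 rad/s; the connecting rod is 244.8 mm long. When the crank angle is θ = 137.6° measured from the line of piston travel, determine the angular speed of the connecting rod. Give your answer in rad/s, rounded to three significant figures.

22.2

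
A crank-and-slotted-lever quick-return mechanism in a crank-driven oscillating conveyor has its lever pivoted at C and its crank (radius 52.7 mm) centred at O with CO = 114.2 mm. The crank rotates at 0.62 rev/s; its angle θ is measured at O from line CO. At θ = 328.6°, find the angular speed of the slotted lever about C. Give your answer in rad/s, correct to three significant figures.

1.18

ω = 3.896 rad/s (from 0.62 rev/s).
Crank pin A relative to C: A = (d + r cosθ, r sinθ); lever angle φ = atan2(r sinθ, d + r cosθ).
Differentiating tanφ: φ̇ = rω(d cosθ + r)/(d² + r² + 2dr cosθ).
d² + r² + 2dr cosθ = |CA|² = 0.0260928 m²;  d cosθ + r = +0.15018 m.
|ω_lever| = |0.0527·3.896·+0.15018| / 0.0260928 = 1.1816 rad/s.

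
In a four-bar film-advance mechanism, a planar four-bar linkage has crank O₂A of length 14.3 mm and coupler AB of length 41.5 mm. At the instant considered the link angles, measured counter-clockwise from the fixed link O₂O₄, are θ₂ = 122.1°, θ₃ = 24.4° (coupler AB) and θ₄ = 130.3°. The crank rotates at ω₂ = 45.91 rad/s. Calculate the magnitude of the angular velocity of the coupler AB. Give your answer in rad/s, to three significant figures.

ω₂ = 45.91 rad/s
Differentiating the loop-closure r₂e^{iθ₂}+r₃e^{iθ₃}=r₁+r₄e^{iθ₄} gives r₂ω₂e^{iθ₂}+r₃ω₃e^{iθ₃}=r₄ω₄e^{iθ₄}.
Eliminating the other unknown: ω₃ = r₂ω₂ sin(θ₄−θ₂) / [r₃ sin(θ₃−θ₄)].
Numerator sine = +0.14263; denominator sine = -0.96174.
Result = 0.0143·45.91·(+0.14263) / (0.0415·(-0.96174)) = -2.3461 rad/s; magnitude 2.3461 rad/s.

2.35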